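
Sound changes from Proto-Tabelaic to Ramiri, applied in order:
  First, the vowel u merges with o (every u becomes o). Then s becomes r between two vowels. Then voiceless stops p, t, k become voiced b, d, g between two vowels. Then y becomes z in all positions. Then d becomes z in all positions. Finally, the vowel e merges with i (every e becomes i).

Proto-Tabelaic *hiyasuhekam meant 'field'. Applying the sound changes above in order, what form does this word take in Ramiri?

hizarohigam

Ramiri: *hiyasuhekam > hiyasohekam > hiyarohekam > hiyarohegam > hizarohegam > hizarohigam  (by vowel merger, rhotacism, intervocalic voicing, unconditioned shift, vowel merger)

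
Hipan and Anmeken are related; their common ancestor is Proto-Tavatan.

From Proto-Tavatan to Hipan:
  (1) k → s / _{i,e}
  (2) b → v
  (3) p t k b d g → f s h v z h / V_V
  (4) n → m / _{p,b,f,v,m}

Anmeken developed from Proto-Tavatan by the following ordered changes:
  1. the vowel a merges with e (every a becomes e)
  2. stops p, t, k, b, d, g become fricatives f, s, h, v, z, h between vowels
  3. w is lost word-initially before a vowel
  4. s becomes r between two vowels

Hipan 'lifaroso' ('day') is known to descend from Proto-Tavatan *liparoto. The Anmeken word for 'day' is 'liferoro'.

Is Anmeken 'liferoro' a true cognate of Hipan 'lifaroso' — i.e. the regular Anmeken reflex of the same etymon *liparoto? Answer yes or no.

Derive the expected Anmeken reflex of *liparoto:
Anmeken: start from *liparoto.
  rule 1 (vowel merger): liparoto → liperoto
  rule 2 (intervocalic lenition): liperoto → liferoso
  rule 3: no change — liferoso
  rule 4 (rhotacism): liferoso → liferoro
  ⇒ Anmeken liferoro
Anmeken 'liferoro' matches the regular reflex exactly, so the pair is cognate.

yes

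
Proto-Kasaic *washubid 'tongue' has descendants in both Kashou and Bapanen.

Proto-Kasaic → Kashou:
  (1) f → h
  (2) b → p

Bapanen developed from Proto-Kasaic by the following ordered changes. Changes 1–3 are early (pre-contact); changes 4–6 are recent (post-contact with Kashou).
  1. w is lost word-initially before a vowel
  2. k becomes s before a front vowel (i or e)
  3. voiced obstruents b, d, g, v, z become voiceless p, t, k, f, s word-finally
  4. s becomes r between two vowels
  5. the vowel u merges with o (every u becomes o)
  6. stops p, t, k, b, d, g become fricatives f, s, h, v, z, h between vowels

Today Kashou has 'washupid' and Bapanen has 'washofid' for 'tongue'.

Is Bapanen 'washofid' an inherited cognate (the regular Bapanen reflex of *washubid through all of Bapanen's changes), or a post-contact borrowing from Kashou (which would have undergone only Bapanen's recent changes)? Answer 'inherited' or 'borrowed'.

If inherited, *washubid would pass through all of Bapanen's changes:
Bapanen: *washubid > ashubid > ashubit > ashobit > ashovit  (by glide loss, final devoicing, vowel merger, intervocalic lenition)
If borrowed from Kashou 'washupid' after the early changes, it would undergo only the recent ones:
  rule 4 (rhotacism): no change (washupid)
  rule 5 (vowel merger): washupid → washopid
  rule 6 (intervocalic lenition): washopid → washofid
  ⇒ as a loan: washofid
Bapanen 'washofid' matches the loan outcome 'washofid', not the inherited 'ashovit' — it skipped the early Bapanen changes, so it was borrowed from Kashou.

borrowed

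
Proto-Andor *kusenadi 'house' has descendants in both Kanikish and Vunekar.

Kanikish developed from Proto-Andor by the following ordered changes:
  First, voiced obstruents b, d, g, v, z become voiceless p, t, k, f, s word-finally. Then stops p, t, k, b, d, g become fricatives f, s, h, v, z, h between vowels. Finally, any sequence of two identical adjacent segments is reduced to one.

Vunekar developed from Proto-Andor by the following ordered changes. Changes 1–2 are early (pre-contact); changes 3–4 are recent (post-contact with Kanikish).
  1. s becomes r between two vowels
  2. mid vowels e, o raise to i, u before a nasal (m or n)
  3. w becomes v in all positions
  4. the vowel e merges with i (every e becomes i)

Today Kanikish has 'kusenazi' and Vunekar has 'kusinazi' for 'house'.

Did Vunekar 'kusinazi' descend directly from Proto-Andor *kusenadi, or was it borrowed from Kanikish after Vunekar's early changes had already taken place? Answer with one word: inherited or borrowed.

borrowed

If inherited, *kusenadi would pass through all of Vunekar's changes:
Vunekar: *kusenadi
  kusenadi → kurenadi   [rhotacism]
  kurenadi → kurinadi   [pre-nasal raising]
  kurinadi (rule 3 does not apply)
  kurinadi (rule 4 does not apply)
  giving Vunekar kurinadi.
If borrowed from Kanikish 'kusenazi' after the early changes, it would undergo only the recent ones:
  rule 3 (unconditioned shift): no change (kusenazi)
  rule 4 (vowel merger): kusenazi → kusinazi
  ⇒ as a loan: kusinazi
Vunekar 'kusinazi' matches the loan outcome 'kusinazi', not the inherited 'kurinadi' — it skipped the early Vunekar changes, so it was borrowed from Kanikish.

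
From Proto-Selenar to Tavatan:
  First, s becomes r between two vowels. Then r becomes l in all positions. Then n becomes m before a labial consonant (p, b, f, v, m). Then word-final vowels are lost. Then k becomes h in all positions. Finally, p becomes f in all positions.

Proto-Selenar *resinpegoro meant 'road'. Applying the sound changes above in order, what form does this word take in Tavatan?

Tavatan: start from *resinpegoro.
  rule 1 (rhotacism): resinpegoro → rerinpegoro
  rule 2 (unconditioned shift): rerinpegoro → lelinpegolo
  rule 3 (nasal place assimilation): lelinpegolo → lelimpegolo
  rule 4 (apocope): lelimpegolo → lelimpegol
  rule 5: no change — lelimpegol
  rule 6 (unconditioned shift): lelimpegol → lelimfegol
  ⇒ Tavatan lelimfegol

lelimfegol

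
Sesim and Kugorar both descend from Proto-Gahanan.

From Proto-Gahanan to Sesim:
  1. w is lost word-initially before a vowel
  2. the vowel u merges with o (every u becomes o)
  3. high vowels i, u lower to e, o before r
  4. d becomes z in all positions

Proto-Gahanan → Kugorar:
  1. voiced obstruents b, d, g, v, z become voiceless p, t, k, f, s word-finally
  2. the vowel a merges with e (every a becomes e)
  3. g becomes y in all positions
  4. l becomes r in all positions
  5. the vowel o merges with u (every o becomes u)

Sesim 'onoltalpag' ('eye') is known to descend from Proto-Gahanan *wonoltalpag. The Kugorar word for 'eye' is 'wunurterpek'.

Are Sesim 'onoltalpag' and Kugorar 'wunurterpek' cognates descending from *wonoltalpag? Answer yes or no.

yes

Derive the expected Kugorar reflex of *wonoltalpag:
Kugorar: *wonoltalpag
  wonoltalpag → wonoltalpak   [final devoicing]
  wonoltalpak → wonoltelpek   [vowel merger]
  wonoltelpek (rule 3 does not apply)
  wonoltelpek → wonorterpek   [unconditioned shift]
  wonorterpek → wunurterpek   [vowel merger]
  giving Kugorar wunurterpek.
Kugorar 'wunurterpek' matches the regular reflex exactly, so the pair is cognate.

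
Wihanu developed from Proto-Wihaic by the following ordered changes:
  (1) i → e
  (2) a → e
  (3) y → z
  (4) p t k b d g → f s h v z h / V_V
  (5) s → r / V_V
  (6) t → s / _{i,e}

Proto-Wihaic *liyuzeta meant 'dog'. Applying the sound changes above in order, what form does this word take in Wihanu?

Wihanu: *liyuzeta
  liyuzeta → leyuzeta   [vowel merger]
  leyuzeta → leyuzete   [vowel merger]
  leyuzete → lezuzete   [unconditioned shift]
  lezuzete → lezuzese   [intervocalic lenition]
  lezuzese → lezuzere   [rhotacism]
  lezuzere (rule 6 does not apply)
  giving Wihanu lezuzere.

lezuzere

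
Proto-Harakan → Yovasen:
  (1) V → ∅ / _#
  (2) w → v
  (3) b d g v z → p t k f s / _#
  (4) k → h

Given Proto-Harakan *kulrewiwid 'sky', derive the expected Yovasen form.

hulrevivit

Yovasen: start from *kulrewiwid.
  rule 1: no change — kulrewiwid
  rule 2 (unconditioned shift): kulrewiwid → kulrevivid
  rule 3 (final devoicing): kulrevivid → kulrevivit
  rule 4 (unconditioned shift): kulrevivit → hulrevivit
  ⇒ Yovasen hulrevivit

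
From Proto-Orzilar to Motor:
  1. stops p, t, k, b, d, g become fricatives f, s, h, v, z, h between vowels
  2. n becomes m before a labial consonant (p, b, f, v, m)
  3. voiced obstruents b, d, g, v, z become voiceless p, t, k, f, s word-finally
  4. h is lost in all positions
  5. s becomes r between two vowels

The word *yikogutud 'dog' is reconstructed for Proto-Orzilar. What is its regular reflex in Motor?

Motor: start from *yikogutud.
  rule 1 (intervocalic lenition): yikogutud → yihohusud
  rule 2: no change — yihohusud
  rule 3 (final devoicing): yihohusud → yihohusut
  rule 4 (h-loss): yihohusut → yiousut
  rule 5 (rhotacism): yiousut → yiourut
  ⇒ Motor yiourut

yiourut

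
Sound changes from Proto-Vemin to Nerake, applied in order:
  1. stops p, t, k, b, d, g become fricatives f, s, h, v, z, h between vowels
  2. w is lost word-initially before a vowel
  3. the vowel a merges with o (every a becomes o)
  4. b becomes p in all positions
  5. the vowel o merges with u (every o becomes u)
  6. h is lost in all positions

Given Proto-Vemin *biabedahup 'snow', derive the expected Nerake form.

piuvezuup

Nerake: *biabedahup > biavezahup > biovezohup > piovezohup > piuvezuhup > piuvezuup  (by intervocalic lenition, vowel merger, unconditioned shift, vowel merger, h-loss)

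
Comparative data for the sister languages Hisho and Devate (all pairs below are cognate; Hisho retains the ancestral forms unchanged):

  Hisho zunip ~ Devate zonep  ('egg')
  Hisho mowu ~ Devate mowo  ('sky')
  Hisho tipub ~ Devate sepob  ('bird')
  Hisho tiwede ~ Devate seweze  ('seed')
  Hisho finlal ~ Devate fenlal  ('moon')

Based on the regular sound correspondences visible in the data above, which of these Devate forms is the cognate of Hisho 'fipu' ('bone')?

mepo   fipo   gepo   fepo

fepo

zunip ~ zonep, tipub ~ sepob — Hisho i corresponds to Devate e after a consonant, before a labial obstruent.
mowu ~ mowo — Hisho u corresponds to Devate o word-finally.
Applying these to Hisho 'fipu':
  fipu → fepu   (i→e after a consonant, before a labial obstruent)
  fepu → fepo   (u→o word-finally)
So the Devate cognate is 'fepo'.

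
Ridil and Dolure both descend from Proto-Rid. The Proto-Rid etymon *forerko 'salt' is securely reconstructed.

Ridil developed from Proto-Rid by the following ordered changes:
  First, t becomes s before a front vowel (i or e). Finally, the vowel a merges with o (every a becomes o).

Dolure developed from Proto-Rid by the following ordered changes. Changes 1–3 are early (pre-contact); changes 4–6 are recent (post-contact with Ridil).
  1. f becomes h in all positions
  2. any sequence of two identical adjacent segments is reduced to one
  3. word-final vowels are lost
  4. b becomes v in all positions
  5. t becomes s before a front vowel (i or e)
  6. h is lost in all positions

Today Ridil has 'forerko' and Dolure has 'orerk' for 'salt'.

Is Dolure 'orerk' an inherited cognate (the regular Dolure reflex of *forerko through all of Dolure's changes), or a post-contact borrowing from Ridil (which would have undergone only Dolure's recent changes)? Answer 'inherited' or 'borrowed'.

inherited

If inherited, *forerko would pass through all of Dolure's changes:
Dolure: *forerko
  forerko → horerko   [unconditioned shift]
  horerko (rule 2 does not apply)
  horerko → horerk   [apocope]
  horerk (rule 4 does not apply)
  horerk (rule 5 does not apply)
  horerk → orerk   [h-loss]
  giving Dolure orerk.
If borrowed from Ridil 'forerko' after the early changes, it would undergo only the recent ones:
  rule 4 (unconditioned shift): no change (forerko)
  rule 5 (palatalisation): no change (forerko)
  rule 6 (h-loss): no change (forerko)
  ⇒ as a loan: forerko
Dolure 'orerk' matches the inherited outcome exactly, so it is an inherited cognate, not a loan.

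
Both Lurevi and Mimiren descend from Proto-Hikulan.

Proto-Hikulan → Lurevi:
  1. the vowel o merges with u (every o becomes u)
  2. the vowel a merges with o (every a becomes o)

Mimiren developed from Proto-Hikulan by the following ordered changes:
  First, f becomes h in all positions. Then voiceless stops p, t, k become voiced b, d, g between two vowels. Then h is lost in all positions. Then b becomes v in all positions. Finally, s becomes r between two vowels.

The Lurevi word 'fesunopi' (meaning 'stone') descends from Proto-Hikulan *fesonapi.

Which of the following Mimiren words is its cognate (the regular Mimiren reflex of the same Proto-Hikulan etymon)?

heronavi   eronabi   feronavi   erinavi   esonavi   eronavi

eronavi

Mimiren: *fesonapi > hesonapi > hesonabi > esonabi > esonavi > eronavi  (by unconditioned shift, intervocalic voicing, h-loss, unconditioned shift, rhotacism)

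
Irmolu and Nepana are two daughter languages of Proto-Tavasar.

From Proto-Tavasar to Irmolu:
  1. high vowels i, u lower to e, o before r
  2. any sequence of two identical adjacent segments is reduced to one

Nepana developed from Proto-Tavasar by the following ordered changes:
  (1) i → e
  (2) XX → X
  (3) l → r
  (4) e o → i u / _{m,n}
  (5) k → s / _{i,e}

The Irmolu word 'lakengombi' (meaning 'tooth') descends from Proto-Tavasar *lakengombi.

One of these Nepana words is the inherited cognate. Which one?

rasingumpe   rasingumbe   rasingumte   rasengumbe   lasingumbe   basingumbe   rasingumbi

Nepana: *lakengombi > lakengombe > rakengombe > rakingumbe > rasingumbe  (by vowel merger, unconditioned shift, pre-nasal raising, palatalisation)
The other candidates each miss or misapply at least one Nepana change.

rasingumbe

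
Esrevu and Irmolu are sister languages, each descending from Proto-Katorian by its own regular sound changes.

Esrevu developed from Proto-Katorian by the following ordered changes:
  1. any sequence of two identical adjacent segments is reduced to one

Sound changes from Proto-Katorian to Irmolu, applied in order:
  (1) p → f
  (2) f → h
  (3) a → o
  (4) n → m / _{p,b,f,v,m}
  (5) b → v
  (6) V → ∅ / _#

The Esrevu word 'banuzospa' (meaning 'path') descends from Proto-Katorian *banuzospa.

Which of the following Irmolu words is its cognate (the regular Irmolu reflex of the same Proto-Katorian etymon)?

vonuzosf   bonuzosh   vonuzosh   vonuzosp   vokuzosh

Irmolu: start from *banuzospa.
  rule 1 (unconditioned shift): banuzospa → banuzosfa
  rule 2 (unconditioned shift): banuzosfa → banuzosha
  rule 3 (vowel merger): banuzosha → bonuzosho
  rule 4: no change — bonuzosho
  rule 5 (unconditioned shift): bonuzosho → vonuzosho
  rule 6 (apocope): vonuzosho → vonuzosh
  ⇒ Irmolu vonuzosh
Among the options, 'vonuzosh' alone shows every Irmolu change applied in order.

vonuzosh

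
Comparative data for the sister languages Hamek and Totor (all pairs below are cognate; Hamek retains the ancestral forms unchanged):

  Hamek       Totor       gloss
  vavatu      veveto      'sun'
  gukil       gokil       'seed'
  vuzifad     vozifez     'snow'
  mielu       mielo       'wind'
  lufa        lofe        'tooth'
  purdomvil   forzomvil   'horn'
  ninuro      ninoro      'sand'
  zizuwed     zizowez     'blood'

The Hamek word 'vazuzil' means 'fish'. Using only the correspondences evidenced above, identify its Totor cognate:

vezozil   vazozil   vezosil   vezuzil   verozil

vavatu ~ veveto, vuzifad ~ vozifez — Hamek a corresponds to Totor e after a consonant, before a consonant other than r, m, n, p, b, f, v.
gukil ~ gokil, vuzifad ~ vozifez — Hamek u corresponds to Totor o after a consonant, before a consonant other than r, m, n, p, b, f, v.
Applying these to Hamek 'vazuzil':
  vazuzil → vezuzil   (a→e after a consonant, before a consonant other than r, m, n, p, b, f, v)
  vezuzil → vezozil   (u→o after a consonant, before a consonant other than r, m, n, p, b, f, v)
So the Totor cognate is 'vezozil'.

vezozil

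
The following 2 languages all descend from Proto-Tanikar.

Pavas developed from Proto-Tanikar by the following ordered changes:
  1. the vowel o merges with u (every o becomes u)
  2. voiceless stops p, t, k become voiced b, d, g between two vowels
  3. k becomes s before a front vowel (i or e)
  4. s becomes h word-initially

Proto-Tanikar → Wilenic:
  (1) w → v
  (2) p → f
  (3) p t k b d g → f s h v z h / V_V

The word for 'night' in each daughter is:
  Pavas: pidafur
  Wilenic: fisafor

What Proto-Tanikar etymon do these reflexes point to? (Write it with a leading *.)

Position 6: Pavas has u, Wilenic has o. Wilenic preserves o here (none of its changes turn any other segment into o), so the proto-segment is *o.
Position 3: Pavas has d, Wilenic has s. Taking the neighbouring segments as reconstructed: Pavas d could go back to *t or *d; Wilenic s could go back to *t or *s — the one source consistent with every daughter is *t.
Verify the candidate proto-form against each daughter:
Pavas: *pitafor > pitafur > pidafur  (by vowel merger, intervocalic voicing)
Wilenic: *pitafor > fitafor > fisafor  (by unconditioned shift, intervocalic lenition)
Only *pitafor yields all of Pavas pidafur, Wilenic fisafor.

*pitafor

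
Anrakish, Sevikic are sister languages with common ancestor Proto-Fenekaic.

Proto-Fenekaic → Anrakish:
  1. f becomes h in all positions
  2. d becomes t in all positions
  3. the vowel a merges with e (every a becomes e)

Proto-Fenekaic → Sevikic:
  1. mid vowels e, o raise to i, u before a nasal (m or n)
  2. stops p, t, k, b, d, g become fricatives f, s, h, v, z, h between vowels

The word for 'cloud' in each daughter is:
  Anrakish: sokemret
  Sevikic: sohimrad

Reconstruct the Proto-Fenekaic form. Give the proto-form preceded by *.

*sokemrad

Position 3: Anrakish has k, Sevikic has h. Anrakish preserves k here (none of its changes turn any other segment into k), so the proto-segment is *k.
Position 8: Anrakish has t, Sevikic has d. Sevikic preserves d here (none of its changes turn any other segment into d), so the proto-segment is *d.
Verify the candidate proto-form against each daughter:
Anrakish: *sokemrad > sokemrat > sokemret  (by unconditioned shift, vowel merger)
Sevikic: start from *sokemrad.
  rule 1 (pre-nasal raising): sokemrad → sokimrad
  rule 2 (intervocalic lenition): sokimrad → sohimrad
  ⇒ Sevikic sohimrad
Only *sokemrad yields all of Anrakish sokemret, Sevikic sohimrad.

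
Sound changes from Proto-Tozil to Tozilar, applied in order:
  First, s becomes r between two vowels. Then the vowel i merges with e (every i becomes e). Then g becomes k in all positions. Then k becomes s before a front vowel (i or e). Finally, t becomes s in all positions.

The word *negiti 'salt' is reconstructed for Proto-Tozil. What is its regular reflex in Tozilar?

Tozilar: start from *negiti.
  rule 1: no change — negiti
  rule 2 (vowel merger): negiti → negete
  rule 3 (unconditioned shift): negete → nekete
  rule 4 (palatalisation): nekete → nesete
  rule 5 (unconditioned shift): nesete → nesese
  ⇒ Tozilar nesese

nesese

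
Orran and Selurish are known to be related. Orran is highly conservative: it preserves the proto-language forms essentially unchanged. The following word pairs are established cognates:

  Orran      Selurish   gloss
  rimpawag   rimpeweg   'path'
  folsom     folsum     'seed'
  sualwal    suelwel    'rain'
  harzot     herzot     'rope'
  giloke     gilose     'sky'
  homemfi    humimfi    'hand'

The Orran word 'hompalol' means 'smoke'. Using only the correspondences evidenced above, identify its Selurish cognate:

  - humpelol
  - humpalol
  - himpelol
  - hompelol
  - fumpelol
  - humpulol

folsom ~ folsum, homemfi ~ humimfi — Orran o corresponds to Selurish u after a consonant, before a nasal.
rimpawag ~ rimpeweg, sualwal ~ suelwel — Orran a corresponds to Selurish e after a consonant, before a consonant other than r, m, n, p, b, f, v.
Applying these to Orran 'hompalol':
  hompalol → humpalol   (o→u after a consonant, before a nasal)
  humpalol → humpelol   (a→e after a consonant, before a consonant other than r, m, n, p, b, f, v)
So the Selurish cognate is 'humpelol'.

humpelol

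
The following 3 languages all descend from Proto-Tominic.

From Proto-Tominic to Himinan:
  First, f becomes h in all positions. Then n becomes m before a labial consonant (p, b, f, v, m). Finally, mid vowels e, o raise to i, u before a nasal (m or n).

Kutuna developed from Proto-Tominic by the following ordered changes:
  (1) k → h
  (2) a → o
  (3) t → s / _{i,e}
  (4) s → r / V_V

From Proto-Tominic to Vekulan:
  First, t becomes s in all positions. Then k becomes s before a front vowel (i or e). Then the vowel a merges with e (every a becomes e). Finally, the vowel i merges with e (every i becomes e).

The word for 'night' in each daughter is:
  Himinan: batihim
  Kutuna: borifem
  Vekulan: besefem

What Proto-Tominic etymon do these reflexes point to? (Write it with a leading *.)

Position 2: Himinan has a, Kutuna has o, Vekulan has e. Himinan preserves a here (none of its changes turn any other segment into a), so the proto-segment is *a.
Position 5: Himinan has h, Kutuna has f, Vekulan has f. Kutuna preserves f here (none of its changes turn any other segment into f), so the proto-segment is *f.
Position 3: Himinan has t, Kutuna has r, Vekulan has s. Himinan preserves t here (none of its changes turn any other segment into t), so the proto-segment is *t.
Verify the candidate proto-form against each daughter:
Himinan: *batifem
  batifem → batihem   [unconditioned shift]
  batihem (rule 2 does not apply)
  batihem → batihim   [pre-nasal raising]
  giving Himinan batihim.
Kutuna: start from *batifem.
  rule 1: no change — batifem
  rule 2 (vowel merger): batifem → botifem
  rule 3 (palatalisation): botifem → bosifem
  rule 4 (rhotacism): bosifem → borifem
  ⇒ Kutuna borifem
Vekulan: *batifem > basifem > besifem > besefem  (by unconditioned shift, vowel merger, vowel merger)
No other proto-form is consistent with every reflex, so the reconstruction is *batifem.

*batifem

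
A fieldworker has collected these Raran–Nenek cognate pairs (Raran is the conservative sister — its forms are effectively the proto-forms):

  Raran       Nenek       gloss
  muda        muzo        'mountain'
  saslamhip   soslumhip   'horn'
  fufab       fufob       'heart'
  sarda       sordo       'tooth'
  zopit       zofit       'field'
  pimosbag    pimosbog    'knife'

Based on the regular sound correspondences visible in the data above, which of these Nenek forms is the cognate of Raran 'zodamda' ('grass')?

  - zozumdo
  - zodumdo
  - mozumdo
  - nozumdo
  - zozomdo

zozumdo

muda ~ muzo — Raran d corresponds to Nenek z between vowels (before a back vowel).
saslamhip ~ soslumhip — Raran a corresponds to Nenek u after a consonant, before a nasal.
muda ~ muzo, sarda ~ sordo — Raran a corresponds to Nenek o word-finally.
Applying these to Raran 'zodamda':
  zodamda → zozamda   (d→z between vowels (before a back vowel))
  zozamda → zozumda   (a→u after a consonant, before a nasal)
  zozumda → zozumdo   (a→o word-finally)
So the Nenek cognate is 'zozumdo'.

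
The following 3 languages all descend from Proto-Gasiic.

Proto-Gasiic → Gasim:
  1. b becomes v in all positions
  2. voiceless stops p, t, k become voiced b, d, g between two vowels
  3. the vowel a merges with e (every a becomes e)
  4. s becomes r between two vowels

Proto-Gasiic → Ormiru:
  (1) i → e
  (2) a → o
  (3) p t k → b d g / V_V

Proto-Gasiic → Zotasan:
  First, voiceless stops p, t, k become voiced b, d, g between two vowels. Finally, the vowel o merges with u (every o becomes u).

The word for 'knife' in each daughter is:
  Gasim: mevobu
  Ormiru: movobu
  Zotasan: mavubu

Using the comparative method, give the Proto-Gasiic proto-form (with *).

Position 4: Gasim has o, Ormiru has o, Zotasan has u. Gasim preserves o here (none of its changes turn any other segment into o), so the proto-segment is *o.
Position 5: Gasim has b, Ormiru has b, Zotasan has b. In Gasim, b can only continue *p, so the proto-segment is *p.
Position 2: Gasim has e, Ormiru has o, Zotasan has a. Zotasan preserves a here (none of its changes turn any other segment into a), so the proto-segment is *a.
Verify the candidate proto-form against each daughter:
Gasim: start from *mavopu.
  rule 1: no change — mavopu
  rule 2 (intervocalic voicing): mavopu → mavobu
  rule 3 (vowel merger): mavobu → mevobu
  rule 4: no change — mevobu
  ⇒ Gasim mevobu
Ormiru: *mavopu
  mavopu (rule 1 does not apply)
  mavopu → movopu   [vowel merger]
  movopu → movobu   [intervocalic voicing]
  giving Ormiru movobu.
Zotasan: *mavopu
  mavopu → mavobu   [intervocalic voicing]
  mavobu → mavubu   [vowel merger]
  giving Zotasan mavubu.
*mavopu is the unique common source.

*mavopu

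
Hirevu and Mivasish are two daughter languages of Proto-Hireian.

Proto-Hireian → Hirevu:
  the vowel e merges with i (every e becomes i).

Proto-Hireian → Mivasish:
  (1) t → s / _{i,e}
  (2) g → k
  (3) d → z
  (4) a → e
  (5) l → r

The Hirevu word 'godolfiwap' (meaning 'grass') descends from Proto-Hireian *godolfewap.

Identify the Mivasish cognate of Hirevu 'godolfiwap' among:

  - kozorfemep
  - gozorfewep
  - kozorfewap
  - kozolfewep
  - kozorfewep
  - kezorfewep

Mivasish: *godolfewap > kodolfewap > kozolfewap > kozolfewep > kozorfewep  (by unconditioned shift, unconditioned shift, vowel merger, unconditioned shift)
Among the options, 'kozorfewep' alone shows every Mivasish change applied in order.

kozorfewep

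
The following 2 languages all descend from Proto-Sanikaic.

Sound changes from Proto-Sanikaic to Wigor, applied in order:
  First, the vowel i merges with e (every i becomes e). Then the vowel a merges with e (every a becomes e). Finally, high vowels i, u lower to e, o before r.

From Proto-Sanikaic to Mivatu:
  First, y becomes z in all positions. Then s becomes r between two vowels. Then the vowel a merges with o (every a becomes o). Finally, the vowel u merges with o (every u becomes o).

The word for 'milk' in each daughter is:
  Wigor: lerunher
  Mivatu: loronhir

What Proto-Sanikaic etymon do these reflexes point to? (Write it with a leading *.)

Position 2: Wigor has e, Mivatu has o. Taking the neighbouring segments as reconstructed: Wigor e could go back to *a or *e or *i; Mivatu o could go back to *a or *o or *u — the one source consistent with every daughter is *a.
Position 7: Wigor has e, Mivatu has i. Mivatu preserves i here (none of its changes turn any other segment into i), so the proto-segment is *i.
Position 4: Wigor has u, Mivatu has o. Wigor preserves u here (none of its changes turn any other segment into u), so the proto-segment is *u.
This points to *larunhir. Verify forward in each daughter:
Wigor: *larunhir
  larunhir → larunher   [vowel merger]
  larunher → lerunher   [vowel merger]
  lerunher (rule 3 does not apply)
  giving Wigor lerunher.
Mivatu: start from *larunhir.
  rule 1: no change — larunhir
  rule 2: no change — larunhir
  rule 3 (vowel merger): larunhir → lorunhir
  rule 4 (vowel merger): lorunhir → loronhir
  ⇒ Mivatu loronhir
No other proto-form is consistent with every reflex, so the reconstruction is *larunhir.

*larunhir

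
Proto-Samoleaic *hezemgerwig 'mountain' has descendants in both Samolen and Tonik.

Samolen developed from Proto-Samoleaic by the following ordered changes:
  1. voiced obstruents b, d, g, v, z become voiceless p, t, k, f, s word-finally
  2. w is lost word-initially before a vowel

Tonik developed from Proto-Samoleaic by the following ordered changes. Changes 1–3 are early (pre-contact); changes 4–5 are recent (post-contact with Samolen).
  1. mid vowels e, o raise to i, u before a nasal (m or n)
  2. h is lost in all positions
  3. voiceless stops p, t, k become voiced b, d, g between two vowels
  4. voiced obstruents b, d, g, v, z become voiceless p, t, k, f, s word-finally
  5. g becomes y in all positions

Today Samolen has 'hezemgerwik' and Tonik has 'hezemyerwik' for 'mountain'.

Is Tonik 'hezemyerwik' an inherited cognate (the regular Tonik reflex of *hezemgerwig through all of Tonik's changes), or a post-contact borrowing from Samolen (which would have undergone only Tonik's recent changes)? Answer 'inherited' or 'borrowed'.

If inherited, *hezemgerwig would pass through all of Tonik's changes:
Tonik: start from *hezemgerwig.
  rule 1 (pre-nasal raising): hezemgerwig → hezimgerwig
  rule 2 (h-loss): hezimgerwig → ezimgerwig
  rule 3: no change — ezimgerwig
  rule 4 (final devoicing): ezimgerwig → ezimgerwik
  rule 5 (unconditioned shift): ezimgerwik → ezimyerwik
  ⇒ Tonik ezimyerwik
If borrowed from Samolen 'hezemgerwik' after the early changes, it would undergo only the recent ones:
  rule 4 (final devoicing): no change (hezemgerwik)
  rule 5 (unconditioned shift): hezemgerwik → hezemyerwik
  ⇒ as a loan: hezemyerwik
Tonik 'hezemyerwik' matches the loan outcome 'hezemyerwik', not the inherited 'ezimyerwik' — it skipped the early Tonik changes, so it was borrowed from Samolen.

borrowed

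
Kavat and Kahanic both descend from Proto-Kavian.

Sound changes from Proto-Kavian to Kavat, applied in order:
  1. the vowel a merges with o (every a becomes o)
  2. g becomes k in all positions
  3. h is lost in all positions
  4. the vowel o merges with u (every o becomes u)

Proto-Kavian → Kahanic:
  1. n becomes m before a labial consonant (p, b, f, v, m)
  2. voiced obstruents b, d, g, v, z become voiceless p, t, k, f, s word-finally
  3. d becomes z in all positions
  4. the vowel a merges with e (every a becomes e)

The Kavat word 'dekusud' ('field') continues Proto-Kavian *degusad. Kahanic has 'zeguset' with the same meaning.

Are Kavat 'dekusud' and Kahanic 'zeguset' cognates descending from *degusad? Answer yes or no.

yes

Derive the expected Kahanic reflex of *degusad:
Kahanic: *degusad
  degusad (rule 1 does not apply)
  degusad → degusat   [final devoicing]
  degusat → zegusat   [unconditioned shift]
  zegusat → zeguset   [vowel merger]
  giving Kahanic zeguset.
Kahanic 'zeguset' matches the regular reflex exactly, so the pair is cognate.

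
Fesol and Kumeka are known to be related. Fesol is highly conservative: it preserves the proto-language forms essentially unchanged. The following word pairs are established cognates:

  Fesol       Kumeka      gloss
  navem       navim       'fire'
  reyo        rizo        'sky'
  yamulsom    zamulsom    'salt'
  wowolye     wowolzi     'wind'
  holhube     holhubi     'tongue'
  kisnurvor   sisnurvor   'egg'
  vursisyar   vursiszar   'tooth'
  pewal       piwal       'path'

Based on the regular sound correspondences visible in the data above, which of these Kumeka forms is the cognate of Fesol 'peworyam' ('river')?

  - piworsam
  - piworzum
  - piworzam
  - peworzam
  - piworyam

piworzam

reyo ~ rizo, pewal ~ piwal — Fesol e corresponds to Kumeka i after a consonant, before a consonant other than r, m, n, p, b, f, v.
vursisyar ~ vursiszar — Fesol y corresponds to Kumeka z after a consonant, before a back vowel.
Applying these to Fesol 'peworyam':
  peworyam → piworyam   (e→i after a consonant, before a consonant other than r, m, n, p, b, f, v)
  piworyam → piworzam   (y→z after a consonant, before a back vowel)
So the Kumeka cognate is 'piworzam'.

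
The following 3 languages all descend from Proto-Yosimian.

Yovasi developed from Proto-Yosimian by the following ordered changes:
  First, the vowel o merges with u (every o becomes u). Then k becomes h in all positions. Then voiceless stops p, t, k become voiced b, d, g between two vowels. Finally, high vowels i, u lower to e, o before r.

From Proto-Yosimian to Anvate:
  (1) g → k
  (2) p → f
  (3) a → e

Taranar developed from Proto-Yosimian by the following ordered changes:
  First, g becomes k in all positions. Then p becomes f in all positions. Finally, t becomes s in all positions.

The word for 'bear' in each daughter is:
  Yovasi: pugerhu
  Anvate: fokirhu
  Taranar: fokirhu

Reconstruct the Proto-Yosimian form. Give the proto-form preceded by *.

Position 2: Yovasi has u, Anvate has o, Taranar has o. Anvate preserves o here (none of its changes turn any other segment into o), so the proto-segment is *o.
Position 4: Yovasi has e, Anvate has i, Taranar has i. Anvate preserves i here (none of its changes turn any other segment into i), so the proto-segment is *i.
Continuing position by position gives *pogirhu; check it forward:
Yovasi: start from *pogirhu.
  rule 1 (vowel merger): pogirhu → pugirhu
  rule 2: no change — pugirhu
  rule 3: no change — pugirhu
  rule 4 (pre-rhotic lowering): pugirhu → pugerhu
  ⇒ Yovasi pugerhu
Anvate: start from *pogirhu.
  rule 1 (unconditioned shift): pogirhu → pokirhu
  rule 2 (unconditioned shift): pokirhu → fokirhu
  rule 3: no change — fokirhu
  ⇒ Anvate fokirhu
Taranar: start from *pogirhu.
  rule 1 (unconditioned shift): pogirhu → pokirhu
  rule 2 (unconditioned shift): pokirhu → fokirhu
  rule 3: no change — fokirhu
  ⇒ Taranar fokirhu
Only *pogirhu yields all of Yovasi pugerhu, Anvate fokirhu, Taranar fokirhu.

*pogirhu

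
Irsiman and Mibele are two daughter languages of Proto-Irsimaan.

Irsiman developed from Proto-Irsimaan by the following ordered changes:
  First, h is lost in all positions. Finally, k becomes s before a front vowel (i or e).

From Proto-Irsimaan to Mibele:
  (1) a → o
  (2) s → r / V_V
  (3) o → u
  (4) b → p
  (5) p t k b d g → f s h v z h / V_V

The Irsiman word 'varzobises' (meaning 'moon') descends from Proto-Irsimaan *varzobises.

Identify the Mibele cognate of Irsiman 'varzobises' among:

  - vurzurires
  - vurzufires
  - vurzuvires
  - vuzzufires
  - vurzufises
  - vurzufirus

vurzufires

Mibele: *varzobises
  varzobises → vorzobises   [vowel merger]
  vorzobises → vorzobires   [rhotacism]
  vorzobires → vurzubires   [vowel merger]
  vurzubires → vurzupires   [unconditioned shift]
  vurzupires → vurzufires   [intervocalic lenition]
  giving Mibele vurzufires.
Only 'vurzufires' matches the regular Mibele development of *varzobises.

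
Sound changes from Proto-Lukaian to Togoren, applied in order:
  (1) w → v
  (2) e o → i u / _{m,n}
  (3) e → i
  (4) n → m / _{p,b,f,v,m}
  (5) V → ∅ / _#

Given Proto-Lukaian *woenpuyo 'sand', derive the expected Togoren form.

Togoren: *woenpuyo > voenpuyo > voinpuyo > voimpuyo > voimpuy  (by unconditioned shift, pre-nasal raising, nasal place assimilation, apocope)

voimpuy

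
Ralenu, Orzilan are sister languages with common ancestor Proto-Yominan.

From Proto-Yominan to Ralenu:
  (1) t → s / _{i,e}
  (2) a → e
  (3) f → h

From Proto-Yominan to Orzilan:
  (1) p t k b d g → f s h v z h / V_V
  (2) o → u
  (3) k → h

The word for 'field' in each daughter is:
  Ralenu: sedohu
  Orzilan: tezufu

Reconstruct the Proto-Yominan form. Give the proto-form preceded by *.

Position 4: Ralenu has o, Orzilan has u. Ralenu preserves o here (none of its changes turn any other segment into o), so the proto-segment is *o.
Position 1: Ralenu has s, Orzilan has t. Orzilan preserves t here (none of its changes turn any other segment into t), so the proto-segment is *t.
Continuing position by position gives *tedofu; check it forward:
Ralenu: start from *tedofu.
  rule 1 (palatalisation): tedofu → sedofu
  rule 2: no change — sedofu
  rule 3 (unconditioned shift): sedofu → sedohu
  ⇒ Ralenu sedohu
Orzilan: *tedofu
  tedofu → tezofu   [intervocalic lenition]
  tezofu → tezufu   [vowel merger]
  tezufu (rule 3 does not apply)
  giving Orzilan tezufu.
Only *tedofu yields all of Ralenu sedohu, Orzilan tezufu.

*tedofu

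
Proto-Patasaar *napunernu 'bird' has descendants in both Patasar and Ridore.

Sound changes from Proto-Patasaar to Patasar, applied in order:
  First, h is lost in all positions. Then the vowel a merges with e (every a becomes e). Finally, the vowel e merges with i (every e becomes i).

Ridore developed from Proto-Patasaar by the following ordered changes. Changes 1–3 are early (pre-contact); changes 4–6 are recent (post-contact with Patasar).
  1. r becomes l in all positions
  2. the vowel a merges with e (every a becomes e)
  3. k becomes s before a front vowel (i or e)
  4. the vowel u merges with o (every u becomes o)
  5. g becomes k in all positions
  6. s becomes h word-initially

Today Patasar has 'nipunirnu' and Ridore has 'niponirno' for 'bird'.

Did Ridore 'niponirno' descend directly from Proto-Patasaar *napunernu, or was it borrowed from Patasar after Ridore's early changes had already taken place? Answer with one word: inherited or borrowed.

If inherited, *napunernu would pass through all of Ridore's changes:
Ridore: start from *napunernu.
  rule 1 (unconditioned shift): napunernu → napunelnu
  rule 2 (vowel merger): napunelnu → nepunelnu
  rule 3: no change — nepunelnu
  rule 4 (vowel merger): nepunelnu → neponelno
  rule 5: no change — neponelno
  rule 6: no change — neponelno
  ⇒ Ridore neponelno
If borrowed from Patasar 'nipunirnu' after the early changes, it would undergo only the recent ones:
  rule 4 (vowel merger): nipunirnu → niponirno
  rule 5 (unconditioned shift): no change (niponirno)
  rule 6 (debuccalisation): no change (niponirno)
  ⇒ as a loan: niponirno
Ridore 'niponirno' matches the loan outcome 'niponirno', not the inherited 'neponelno' — it skipped the early Ridore changes, so it was borrowed from Patasar.

borrowed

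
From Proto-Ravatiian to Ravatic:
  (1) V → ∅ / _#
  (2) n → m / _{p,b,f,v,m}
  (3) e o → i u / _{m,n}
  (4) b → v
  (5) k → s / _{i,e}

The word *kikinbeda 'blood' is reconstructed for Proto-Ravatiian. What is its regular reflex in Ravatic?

Ravatic: *kikinbeda
  kikinbeda → kikinbed   [apocope]
  kikinbed → kikimbed   [nasal place assimilation]
  kikimbed (rule 3 does not apply)
  kikimbed → kikimved   [unconditioned shift]
  kikimved → sisimved   [palatalisation]
  giving Ravatic sisimved.

sisimved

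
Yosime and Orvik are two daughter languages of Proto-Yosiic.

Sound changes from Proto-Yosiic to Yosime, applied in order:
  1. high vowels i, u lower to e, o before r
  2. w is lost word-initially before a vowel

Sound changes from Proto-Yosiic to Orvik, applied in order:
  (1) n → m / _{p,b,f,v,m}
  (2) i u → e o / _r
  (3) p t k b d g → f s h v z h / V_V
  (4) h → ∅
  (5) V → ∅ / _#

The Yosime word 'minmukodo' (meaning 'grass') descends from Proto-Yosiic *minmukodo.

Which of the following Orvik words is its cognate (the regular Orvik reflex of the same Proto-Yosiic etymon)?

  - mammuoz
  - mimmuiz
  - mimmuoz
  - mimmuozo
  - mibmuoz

Orvik: *minmukodo > mimmukodo > mimmuhozo > mimmuozo > mimmuoz  (by nasal place assimilation, intervocalic lenition, h-loss, apocope)
Only 'mimmuoz' matches the regular Orvik development of *minmukodo.

mimmuoz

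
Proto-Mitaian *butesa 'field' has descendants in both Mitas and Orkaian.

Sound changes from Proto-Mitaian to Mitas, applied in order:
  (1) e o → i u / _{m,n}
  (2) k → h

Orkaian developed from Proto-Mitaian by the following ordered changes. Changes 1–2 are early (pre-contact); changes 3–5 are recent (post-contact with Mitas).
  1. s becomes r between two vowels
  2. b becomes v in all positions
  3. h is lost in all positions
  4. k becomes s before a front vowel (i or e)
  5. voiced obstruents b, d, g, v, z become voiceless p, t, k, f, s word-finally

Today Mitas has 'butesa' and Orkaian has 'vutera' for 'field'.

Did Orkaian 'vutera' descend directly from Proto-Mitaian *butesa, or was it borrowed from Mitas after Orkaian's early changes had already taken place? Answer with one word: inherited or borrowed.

inherited

If inherited, *butesa would pass through all of Orkaian's changes:
Orkaian: start from *butesa.
  rule 1 (rhotacism): butesa → butera
  rule 2 (unconditioned shift): butera → vutera
  rule 3: no change — vutera
  rule 4: no change — vutera
  rule 5: no change — vutera
  ⇒ Orkaian vutera
If borrowed from Mitas 'butesa' after the early changes, it would undergo only the recent ones:
  rule 3 (h-loss): no change (butesa)
  rule 4 (palatalisation): no change (butesa)
  rule 5 (final devoicing): no change (butesa)
  ⇒ as a loan: butesa
Orkaian 'vutera' matches the inherited outcome exactly, so it is an inherited cognate, not a loan.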